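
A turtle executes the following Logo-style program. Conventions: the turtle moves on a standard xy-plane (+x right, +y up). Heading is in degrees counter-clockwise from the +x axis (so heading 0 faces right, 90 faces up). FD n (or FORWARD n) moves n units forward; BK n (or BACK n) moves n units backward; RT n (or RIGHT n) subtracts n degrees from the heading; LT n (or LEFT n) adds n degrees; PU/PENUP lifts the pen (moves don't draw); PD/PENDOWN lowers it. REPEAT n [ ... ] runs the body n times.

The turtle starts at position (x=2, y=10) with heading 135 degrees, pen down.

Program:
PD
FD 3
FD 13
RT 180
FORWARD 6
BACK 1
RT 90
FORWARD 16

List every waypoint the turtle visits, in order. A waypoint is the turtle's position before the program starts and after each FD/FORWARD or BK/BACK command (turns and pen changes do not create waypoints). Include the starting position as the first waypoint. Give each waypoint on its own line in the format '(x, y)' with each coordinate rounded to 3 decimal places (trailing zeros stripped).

Answer: (2, 10)
(-0.121, 12.121)
(-9.314, 21.314)
(-5.071, 17.071)
(-5.778, 17.778)
(-17.092, 6.464)

Derivation:
Executing turtle program step by step:
Start: pos=(2,10), heading=135, pen down
PD: pen down
FD 3: (2,10) -> (-0.121,12.121) [heading=135, draw]
FD 13: (-0.121,12.121) -> (-9.314,21.314) [heading=135, draw]
RT 180: heading 135 -> 315
FD 6: (-9.314,21.314) -> (-5.071,17.071) [heading=315, draw]
BK 1: (-5.071,17.071) -> (-5.778,17.778) [heading=315, draw]
RT 90: heading 315 -> 225
FD 16: (-5.778,17.778) -> (-17.092,6.464) [heading=225, draw]
Final: pos=(-17.092,6.464), heading=225, 5 segment(s) drawn
Waypoints (6 total):
(2, 10)
(-0.121, 12.121)
(-9.314, 21.314)
(-5.071, 17.071)
(-5.778, 17.778)
(-17.092, 6.464)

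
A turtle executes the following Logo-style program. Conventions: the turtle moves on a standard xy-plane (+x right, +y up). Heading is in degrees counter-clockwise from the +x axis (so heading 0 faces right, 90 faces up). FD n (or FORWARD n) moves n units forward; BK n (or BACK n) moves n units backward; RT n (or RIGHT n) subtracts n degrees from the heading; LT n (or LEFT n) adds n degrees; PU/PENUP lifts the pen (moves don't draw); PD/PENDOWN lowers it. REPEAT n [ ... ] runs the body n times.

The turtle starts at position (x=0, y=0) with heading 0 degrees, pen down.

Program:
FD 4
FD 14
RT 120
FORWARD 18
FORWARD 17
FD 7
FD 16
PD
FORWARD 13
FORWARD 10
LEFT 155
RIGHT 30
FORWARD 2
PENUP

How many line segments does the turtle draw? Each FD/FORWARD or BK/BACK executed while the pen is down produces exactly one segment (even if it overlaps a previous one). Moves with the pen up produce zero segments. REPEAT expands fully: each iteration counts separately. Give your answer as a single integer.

Answer: 9

Derivation:
Executing turtle program step by step:
Start: pos=(0,0), heading=0, pen down
FD 4: (0,0) -> (4,0) [heading=0, draw]
FD 14: (4,0) -> (18,0) [heading=0, draw]
RT 120: heading 0 -> 240
FD 18: (18,0) -> (9,-15.588) [heading=240, draw]
FD 17: (9,-15.588) -> (0.5,-30.311) [heading=240, draw]
FD 7: (0.5,-30.311) -> (-3,-36.373) [heading=240, draw]
FD 16: (-3,-36.373) -> (-11,-50.229) [heading=240, draw]
PD: pen down
FD 13: (-11,-50.229) -> (-17.5,-61.488) [heading=240, draw]
FD 10: (-17.5,-61.488) -> (-22.5,-70.148) [heading=240, draw]
LT 155: heading 240 -> 35
RT 30: heading 35 -> 5
FD 2: (-22.5,-70.148) -> (-20.508,-69.974) [heading=5, draw]
PU: pen up
Final: pos=(-20.508,-69.974), heading=5, 9 segment(s) drawn
Segments drawn: 9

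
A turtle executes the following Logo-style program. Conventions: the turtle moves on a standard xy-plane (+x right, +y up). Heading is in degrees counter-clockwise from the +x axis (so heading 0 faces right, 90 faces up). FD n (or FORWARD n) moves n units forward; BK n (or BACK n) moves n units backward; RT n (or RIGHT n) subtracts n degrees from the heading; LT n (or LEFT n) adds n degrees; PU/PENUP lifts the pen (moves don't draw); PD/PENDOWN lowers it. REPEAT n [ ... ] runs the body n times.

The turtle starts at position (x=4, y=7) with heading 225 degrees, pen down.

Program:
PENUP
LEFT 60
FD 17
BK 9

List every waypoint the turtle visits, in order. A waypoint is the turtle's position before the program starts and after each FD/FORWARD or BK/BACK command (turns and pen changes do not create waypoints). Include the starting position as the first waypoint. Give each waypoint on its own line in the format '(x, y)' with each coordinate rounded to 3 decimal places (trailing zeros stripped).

Answer: (4, 7)
(8.4, -9.421)
(6.071, -0.727)

Derivation:
Executing turtle program step by step:
Start: pos=(4,7), heading=225, pen down
PU: pen up
LT 60: heading 225 -> 285
FD 17: (4,7) -> (8.4,-9.421) [heading=285, move]
BK 9: (8.4,-9.421) -> (6.071,-0.727) [heading=285, move]
Final: pos=(6.071,-0.727), heading=285, 0 segment(s) drawn
Waypoints (3 total):
(4, 7)
(8.4, -9.421)
(6.071, -0.727)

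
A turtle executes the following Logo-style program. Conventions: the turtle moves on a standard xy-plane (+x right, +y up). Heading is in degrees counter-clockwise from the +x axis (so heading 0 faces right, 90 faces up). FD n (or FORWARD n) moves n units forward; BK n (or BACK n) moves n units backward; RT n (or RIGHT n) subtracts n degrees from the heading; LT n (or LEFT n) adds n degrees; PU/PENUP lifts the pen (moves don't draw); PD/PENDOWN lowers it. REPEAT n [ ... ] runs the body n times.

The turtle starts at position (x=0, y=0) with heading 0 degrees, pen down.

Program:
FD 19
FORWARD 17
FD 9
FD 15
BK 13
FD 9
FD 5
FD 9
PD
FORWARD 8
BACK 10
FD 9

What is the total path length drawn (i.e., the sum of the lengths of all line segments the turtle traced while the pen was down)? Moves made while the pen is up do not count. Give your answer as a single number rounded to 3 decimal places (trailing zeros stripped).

Executing turtle program step by step:
Start: pos=(0,0), heading=0, pen down
FD 19: (0,0) -> (19,0) [heading=0, draw]
FD 17: (19,0) -> (36,0) [heading=0, draw]
FD 9: (36,0) -> (45,0) [heading=0, draw]
FD 15: (45,0) -> (60,0) [heading=0, draw]
BK 13: (60,0) -> (47,0) [heading=0, draw]
FD 9: (47,0) -> (56,0) [heading=0, draw]
FD 5: (56,0) -> (61,0) [heading=0, draw]
FD 9: (61,0) -> (70,0) [heading=0, draw]
PD: pen down
FD 8: (70,0) -> (78,0) [heading=0, draw]
BK 10: (78,0) -> (68,0) [heading=0, draw]
FD 9: (68,0) -> (77,0) [heading=0, draw]
Final: pos=(77,0), heading=0, 11 segment(s) drawn

Segment lengths:
  seg 1: (0,0) -> (19,0), length = 19
  seg 2: (19,0) -> (36,0), length = 17
  seg 3: (36,0) -> (45,0), length = 9
  seg 4: (45,0) -> (60,0), length = 15
  seg 5: (60,0) -> (47,0), length = 13
  seg 6: (47,0) -> (56,0), length = 9
  seg 7: (56,0) -> (61,0), length = 5
  seg 8: (61,0) -> (70,0), length = 9
  seg 9: (70,0) -> (78,0), length = 8
  seg 10: (78,0) -> (68,0), length = 10
  seg 11: (68,0) -> (77,0), length = 9
Total = 123

Answer: 123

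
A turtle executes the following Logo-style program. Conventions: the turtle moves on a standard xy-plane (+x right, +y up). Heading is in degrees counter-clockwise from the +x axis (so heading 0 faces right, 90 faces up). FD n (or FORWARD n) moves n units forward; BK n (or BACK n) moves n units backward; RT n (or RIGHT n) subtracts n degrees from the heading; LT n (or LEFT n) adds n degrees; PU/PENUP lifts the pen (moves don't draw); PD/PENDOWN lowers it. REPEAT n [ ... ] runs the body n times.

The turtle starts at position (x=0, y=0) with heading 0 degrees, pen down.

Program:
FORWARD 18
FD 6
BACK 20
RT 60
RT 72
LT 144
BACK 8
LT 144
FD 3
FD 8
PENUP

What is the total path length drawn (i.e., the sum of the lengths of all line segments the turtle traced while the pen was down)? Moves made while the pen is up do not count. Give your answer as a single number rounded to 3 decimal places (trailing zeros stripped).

Executing turtle program step by step:
Start: pos=(0,0), heading=0, pen down
FD 18: (0,0) -> (18,0) [heading=0, draw]
FD 6: (18,0) -> (24,0) [heading=0, draw]
BK 20: (24,0) -> (4,0) [heading=0, draw]
RT 60: heading 0 -> 300
RT 72: heading 300 -> 228
LT 144: heading 228 -> 12
BK 8: (4,0) -> (-3.825,-1.663) [heading=12, draw]
LT 144: heading 12 -> 156
FD 3: (-3.825,-1.663) -> (-6.566,-0.443) [heading=156, draw]
FD 8: (-6.566,-0.443) -> (-13.874,2.811) [heading=156, draw]
PU: pen up
Final: pos=(-13.874,2.811), heading=156, 6 segment(s) drawn

Segment lengths:
  seg 1: (0,0) -> (18,0), length = 18
  seg 2: (18,0) -> (24,0), length = 6
  seg 3: (24,0) -> (4,0), length = 20
  seg 4: (4,0) -> (-3.825,-1.663), length = 8
  seg 5: (-3.825,-1.663) -> (-6.566,-0.443), length = 3
  seg 6: (-6.566,-0.443) -> (-13.874,2.811), length = 8
Total = 63

Answer: 63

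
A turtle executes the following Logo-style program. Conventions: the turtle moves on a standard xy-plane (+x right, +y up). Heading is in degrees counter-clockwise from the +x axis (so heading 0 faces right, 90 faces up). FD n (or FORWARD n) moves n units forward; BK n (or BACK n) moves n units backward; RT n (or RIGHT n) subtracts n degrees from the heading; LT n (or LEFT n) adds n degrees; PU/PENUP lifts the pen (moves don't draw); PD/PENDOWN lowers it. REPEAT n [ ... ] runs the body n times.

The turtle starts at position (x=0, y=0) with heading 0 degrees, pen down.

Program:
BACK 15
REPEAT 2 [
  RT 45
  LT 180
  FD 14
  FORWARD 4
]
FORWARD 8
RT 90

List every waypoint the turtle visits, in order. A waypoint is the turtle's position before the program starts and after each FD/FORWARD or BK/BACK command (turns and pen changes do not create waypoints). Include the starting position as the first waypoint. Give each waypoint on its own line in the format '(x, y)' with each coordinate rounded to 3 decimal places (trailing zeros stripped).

Executing turtle program step by step:
Start: pos=(0,0), heading=0, pen down
BK 15: (0,0) -> (-15,0) [heading=0, draw]
REPEAT 2 [
  -- iteration 1/2 --
  RT 45: heading 0 -> 315
  LT 180: heading 315 -> 135
  FD 14: (-15,0) -> (-24.899,9.899) [heading=135, draw]
  FD 4: (-24.899,9.899) -> (-27.728,12.728) [heading=135, draw]
  -- iteration 2/2 --
  RT 45: heading 135 -> 90
  LT 180: heading 90 -> 270
  FD 14: (-27.728,12.728) -> (-27.728,-1.272) [heading=270, draw]
  FD 4: (-27.728,-1.272) -> (-27.728,-5.272) [heading=270, draw]
]
FD 8: (-27.728,-5.272) -> (-27.728,-13.272) [heading=270, draw]
RT 90: heading 270 -> 180
Final: pos=(-27.728,-13.272), heading=180, 6 segment(s) drawn
Waypoints (7 total):
(0, 0)
(-15, 0)
(-24.899, 9.899)
(-27.728, 12.728)
(-27.728, -1.272)
(-27.728, -5.272)
(-27.728, -13.272)

Answer: (0, 0)
(-15, 0)
(-24.899, 9.899)
(-27.728, 12.728)
(-27.728, -1.272)
(-27.728, -5.272)
(-27.728, -13.272)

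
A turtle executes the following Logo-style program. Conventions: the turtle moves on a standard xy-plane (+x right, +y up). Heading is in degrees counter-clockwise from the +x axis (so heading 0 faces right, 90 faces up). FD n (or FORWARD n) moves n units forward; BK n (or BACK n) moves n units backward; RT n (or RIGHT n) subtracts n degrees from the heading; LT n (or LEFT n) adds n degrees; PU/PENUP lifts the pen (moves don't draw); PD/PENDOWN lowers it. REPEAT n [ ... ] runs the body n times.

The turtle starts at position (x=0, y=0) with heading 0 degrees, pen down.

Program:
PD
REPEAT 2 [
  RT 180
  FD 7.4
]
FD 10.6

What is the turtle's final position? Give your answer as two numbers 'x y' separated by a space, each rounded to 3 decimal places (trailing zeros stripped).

Executing turtle program step by step:
Start: pos=(0,0), heading=0, pen down
PD: pen down
REPEAT 2 [
  -- iteration 1/2 --
  RT 180: heading 0 -> 180
  FD 7.4: (0,0) -> (-7.4,0) [heading=180, draw]
  -- iteration 2/2 --
  RT 180: heading 180 -> 0
  FD 7.4: (-7.4,0) -> (0,0) [heading=0, draw]
]
FD 10.6: (0,0) -> (10.6,0) [heading=0, draw]
Final: pos=(10.6,0), heading=0, 3 segment(s) drawn

Answer: 10.6 0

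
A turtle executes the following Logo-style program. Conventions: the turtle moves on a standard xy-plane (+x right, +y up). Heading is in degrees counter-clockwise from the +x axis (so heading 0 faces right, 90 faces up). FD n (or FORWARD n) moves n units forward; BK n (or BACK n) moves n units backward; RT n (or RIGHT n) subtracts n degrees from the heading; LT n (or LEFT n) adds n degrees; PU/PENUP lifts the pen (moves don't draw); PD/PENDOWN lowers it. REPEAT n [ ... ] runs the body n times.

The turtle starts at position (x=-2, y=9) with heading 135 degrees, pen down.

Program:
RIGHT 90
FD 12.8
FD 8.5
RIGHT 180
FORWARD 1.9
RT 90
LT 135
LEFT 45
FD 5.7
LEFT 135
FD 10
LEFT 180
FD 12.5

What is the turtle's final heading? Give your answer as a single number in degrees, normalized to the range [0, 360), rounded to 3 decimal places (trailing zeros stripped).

Answer: 270

Derivation:
Executing turtle program step by step:
Start: pos=(-2,9), heading=135, pen down
RT 90: heading 135 -> 45
FD 12.8: (-2,9) -> (7.051,18.051) [heading=45, draw]
FD 8.5: (7.051,18.051) -> (13.061,24.061) [heading=45, draw]
RT 180: heading 45 -> 225
FD 1.9: (13.061,24.061) -> (11.718,22.718) [heading=225, draw]
RT 90: heading 225 -> 135
LT 135: heading 135 -> 270
LT 45: heading 270 -> 315
FD 5.7: (11.718,22.718) -> (15.748,18.687) [heading=315, draw]
LT 135: heading 315 -> 90
FD 10: (15.748,18.687) -> (15.748,28.687) [heading=90, draw]
LT 180: heading 90 -> 270
FD 12.5: (15.748,28.687) -> (15.748,16.187) [heading=270, draw]
Final: pos=(15.748,16.187), heading=270, 6 segment(s) drawn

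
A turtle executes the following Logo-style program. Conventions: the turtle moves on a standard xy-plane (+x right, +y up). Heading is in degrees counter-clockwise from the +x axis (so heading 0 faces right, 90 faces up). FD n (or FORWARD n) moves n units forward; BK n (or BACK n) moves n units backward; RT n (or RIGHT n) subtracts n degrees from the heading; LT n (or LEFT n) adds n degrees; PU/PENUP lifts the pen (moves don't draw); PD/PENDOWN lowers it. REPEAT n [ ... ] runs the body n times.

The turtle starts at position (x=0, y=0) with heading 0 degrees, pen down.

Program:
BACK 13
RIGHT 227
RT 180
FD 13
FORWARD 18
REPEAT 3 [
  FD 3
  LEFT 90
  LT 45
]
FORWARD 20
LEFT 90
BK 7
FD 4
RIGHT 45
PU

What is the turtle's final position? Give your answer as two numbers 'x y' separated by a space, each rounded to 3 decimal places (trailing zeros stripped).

Executing turtle program step by step:
Start: pos=(0,0), heading=0, pen down
BK 13: (0,0) -> (-13,0) [heading=0, draw]
RT 227: heading 0 -> 133
RT 180: heading 133 -> 313
FD 13: (-13,0) -> (-4.134,-9.508) [heading=313, draw]
FD 18: (-4.134,-9.508) -> (8.142,-22.672) [heading=313, draw]
REPEAT 3 [
  -- iteration 1/3 --
  FD 3: (8.142,-22.672) -> (10.188,-24.866) [heading=313, draw]
  LT 90: heading 313 -> 43
  LT 45: heading 43 -> 88
  -- iteration 2/3 --
  FD 3: (10.188,-24.866) -> (10.293,-21.868) [heading=88, draw]
  LT 90: heading 88 -> 178
  LT 45: heading 178 -> 223
  -- iteration 3/3 --
  FD 3: (10.293,-21.868) -> (8.099,-23.914) [heading=223, draw]
  LT 90: heading 223 -> 313
  LT 45: heading 313 -> 358
]
FD 20: (8.099,-23.914) -> (28.086,-24.612) [heading=358, draw]
LT 90: heading 358 -> 88
BK 7: (28.086,-24.612) -> (27.842,-31.608) [heading=88, draw]
FD 4: (27.842,-31.608) -> (27.982,-27.61) [heading=88, draw]
RT 45: heading 88 -> 43
PU: pen up
Final: pos=(27.982,-27.61), heading=43, 9 segment(s) drawn

Answer: 27.982 -27.61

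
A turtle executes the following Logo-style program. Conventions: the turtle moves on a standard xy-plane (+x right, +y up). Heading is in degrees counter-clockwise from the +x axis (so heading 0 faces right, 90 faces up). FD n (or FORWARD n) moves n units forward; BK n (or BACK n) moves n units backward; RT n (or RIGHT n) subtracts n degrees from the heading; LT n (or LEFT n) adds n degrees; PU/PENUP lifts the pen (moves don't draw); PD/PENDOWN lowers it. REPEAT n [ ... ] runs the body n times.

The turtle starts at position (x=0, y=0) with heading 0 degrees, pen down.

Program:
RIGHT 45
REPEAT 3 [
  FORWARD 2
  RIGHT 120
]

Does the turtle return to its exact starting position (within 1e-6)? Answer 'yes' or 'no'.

Answer: yes

Derivation:
Executing turtle program step by step:
Start: pos=(0,0), heading=0, pen down
RT 45: heading 0 -> 315
REPEAT 3 [
  -- iteration 1/3 --
  FD 2: (0,0) -> (1.414,-1.414) [heading=315, draw]
  RT 120: heading 315 -> 195
  -- iteration 2/3 --
  FD 2: (1.414,-1.414) -> (-0.518,-1.932) [heading=195, draw]
  RT 120: heading 195 -> 75
  -- iteration 3/3 --
  FD 2: (-0.518,-1.932) -> (0,0) [heading=75, draw]
  RT 120: heading 75 -> 315
]
Final: pos=(0,0), heading=315, 3 segment(s) drawn

Start position: (0, 0)
Final position: (0, 0)
Distance = 0; < 1e-6 -> CLOSED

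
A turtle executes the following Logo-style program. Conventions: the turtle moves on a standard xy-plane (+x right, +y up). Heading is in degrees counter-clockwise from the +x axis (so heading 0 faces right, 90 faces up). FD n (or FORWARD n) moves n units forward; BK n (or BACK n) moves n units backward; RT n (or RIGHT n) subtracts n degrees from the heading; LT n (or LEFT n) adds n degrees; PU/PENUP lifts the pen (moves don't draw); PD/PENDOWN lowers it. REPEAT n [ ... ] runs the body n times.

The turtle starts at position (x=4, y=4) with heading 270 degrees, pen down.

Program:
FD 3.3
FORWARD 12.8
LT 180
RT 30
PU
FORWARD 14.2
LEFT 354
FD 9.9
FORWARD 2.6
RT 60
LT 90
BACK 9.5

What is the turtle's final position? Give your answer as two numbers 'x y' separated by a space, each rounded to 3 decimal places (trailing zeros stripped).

Executing turtle program step by step:
Start: pos=(4,4), heading=270, pen down
FD 3.3: (4,4) -> (4,0.7) [heading=270, draw]
FD 12.8: (4,0.7) -> (4,-12.1) [heading=270, draw]
LT 180: heading 270 -> 90
RT 30: heading 90 -> 60
PU: pen up
FD 14.2: (4,-12.1) -> (11.1,0.198) [heading=60, move]
LT 354: heading 60 -> 54
FD 9.9: (11.1,0.198) -> (16.919,8.207) [heading=54, move]
FD 2.6: (16.919,8.207) -> (18.447,10.31) [heading=54, move]
RT 60: heading 54 -> 354
LT 90: heading 354 -> 84
BK 9.5: (18.447,10.31) -> (17.454,0.862) [heading=84, move]
Final: pos=(17.454,0.862), heading=84, 2 segment(s) drawn

Answer: 17.454 0.862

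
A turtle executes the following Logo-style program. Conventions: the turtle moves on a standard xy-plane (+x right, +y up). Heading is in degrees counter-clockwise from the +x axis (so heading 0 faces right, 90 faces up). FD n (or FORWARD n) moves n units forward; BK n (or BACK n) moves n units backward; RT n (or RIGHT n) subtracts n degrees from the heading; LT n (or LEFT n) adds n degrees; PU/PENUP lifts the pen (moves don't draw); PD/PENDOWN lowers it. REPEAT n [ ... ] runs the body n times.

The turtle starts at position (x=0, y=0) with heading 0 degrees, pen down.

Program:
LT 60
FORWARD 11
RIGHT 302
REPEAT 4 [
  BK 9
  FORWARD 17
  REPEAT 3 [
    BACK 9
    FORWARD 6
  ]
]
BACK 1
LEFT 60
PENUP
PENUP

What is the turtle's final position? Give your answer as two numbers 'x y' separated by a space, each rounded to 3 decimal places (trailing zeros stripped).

Executing turtle program step by step:
Start: pos=(0,0), heading=0, pen down
LT 60: heading 0 -> 60
FD 11: (0,0) -> (5.5,9.526) [heading=60, draw]
RT 302: heading 60 -> 118
REPEAT 4 [
  -- iteration 1/4 --
  BK 9: (5.5,9.526) -> (9.725,1.58) [heading=118, draw]
  FD 17: (9.725,1.58) -> (1.744,16.59) [heading=118, draw]
  REPEAT 3 [
    -- iteration 1/3 --
    BK 9: (1.744,16.59) -> (5.969,8.643) [heading=118, draw]
    FD 6: (5.969,8.643) -> (3.153,13.941) [heading=118, draw]
    -- iteration 2/3 --
    BK 9: (3.153,13.941) -> (7.378,5.994) [heading=118, draw]
    FD 6: (7.378,5.994) -> (4.561,11.292) [heading=118, draw]
    -- iteration 3/3 --
    BK 9: (4.561,11.292) -> (8.786,3.346) [heading=118, draw]
    FD 6: (8.786,3.346) -> (5.969,8.643) [heading=118, draw]
  ]
  -- iteration 2/4 --
  BK 9: (5.969,8.643) -> (10.195,0.697) [heading=118, draw]
  FD 17: (10.195,0.697) -> (2.214,15.707) [heading=118, draw]
  REPEAT 3 [
    -- iteration 1/3 --
    BK 9: (2.214,15.707) -> (6.439,7.76) [heading=118, draw]
    FD 6: (6.439,7.76) -> (3.622,13.058) [heading=118, draw]
    -- iteration 2/3 --
    BK 9: (3.622,13.058) -> (7.847,5.112) [heading=118, draw]
    FD 6: (7.847,5.112) -> (5.031,10.409) [heading=118, draw]
    -- iteration 3/3 --
    BK 9: (5.031,10.409) -> (9.256,2.463) [heading=118, draw]
    FD 6: (9.256,2.463) -> (6.439,7.76) [heading=118, draw]
  ]
  -- iteration 3/4 --
  BK 9: (6.439,7.76) -> (10.664,-0.186) [heading=118, draw]
  FD 17: (10.664,-0.186) -> (2.683,14.824) [heading=118, draw]
  REPEAT 3 [
    -- iteration 1/3 --
    BK 9: (2.683,14.824) -> (6.908,6.877) [heading=118, draw]
    FD 6: (6.908,6.877) -> (4.092,12.175) [heading=118, draw]
    -- iteration 2/3 --
    BK 9: (4.092,12.175) -> (8.317,4.229) [heading=118, draw]
    FD 6: (8.317,4.229) -> (5.5,9.526) [heading=118, draw]
    -- iteration 3/3 --
    BK 9: (5.5,9.526) -> (9.725,1.58) [heading=118, draw]
    FD 6: (9.725,1.58) -> (6.908,6.877) [heading=118, draw]
  ]
  -- iteration 4/4 --
  BK 9: (6.908,6.877) -> (11.134,-1.069) [heading=118, draw]
  FD 17: (11.134,-1.069) -> (3.153,13.941) [heading=118, draw]
  REPEAT 3 [
    -- iteration 1/3 --
    BK 9: (3.153,13.941) -> (7.378,5.994) [heading=118, draw]
    FD 6: (7.378,5.994) -> (4.561,11.292) [heading=118, draw]
    -- iteration 2/3 --
    BK 9: (4.561,11.292) -> (8.786,3.346) [heading=118, draw]
    FD 6: (8.786,3.346) -> (5.969,8.643) [heading=118, draw]
    -- iteration 3/3 --
    BK 9: (5.969,8.643) -> (10.195,0.697) [heading=118, draw]
    FD 6: (10.195,0.697) -> (7.378,5.994) [heading=118, draw]
  ]
]
BK 1: (7.378,5.994) -> (7.847,5.112) [heading=118, draw]
LT 60: heading 118 -> 178
PU: pen up
PU: pen up
Final: pos=(7.847,5.112), heading=178, 34 segment(s) drawn

Answer: 7.847 5.112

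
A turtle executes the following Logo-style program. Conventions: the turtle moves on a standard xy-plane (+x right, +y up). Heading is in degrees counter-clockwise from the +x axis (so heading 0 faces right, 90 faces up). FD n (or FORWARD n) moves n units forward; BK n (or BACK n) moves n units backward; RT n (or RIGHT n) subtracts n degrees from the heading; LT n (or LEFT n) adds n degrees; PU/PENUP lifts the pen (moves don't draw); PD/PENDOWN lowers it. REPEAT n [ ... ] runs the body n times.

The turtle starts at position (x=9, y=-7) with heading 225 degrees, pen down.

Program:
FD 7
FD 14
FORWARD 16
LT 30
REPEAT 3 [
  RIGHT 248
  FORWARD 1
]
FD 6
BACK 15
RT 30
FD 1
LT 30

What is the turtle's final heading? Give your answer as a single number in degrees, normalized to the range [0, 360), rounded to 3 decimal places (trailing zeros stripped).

Executing turtle program step by step:
Start: pos=(9,-7), heading=225, pen down
FD 7: (9,-7) -> (4.05,-11.95) [heading=225, draw]
FD 14: (4.05,-11.95) -> (-5.849,-21.849) [heading=225, draw]
FD 16: (-5.849,-21.849) -> (-17.163,-33.163) [heading=225, draw]
LT 30: heading 225 -> 255
REPEAT 3 [
  -- iteration 1/3 --
  RT 248: heading 255 -> 7
  FD 1: (-17.163,-33.163) -> (-16.17,-33.041) [heading=7, draw]
  -- iteration 2/3 --
  RT 248: heading 7 -> 119
  FD 1: (-16.17,-33.041) -> (-16.655,-32.166) [heading=119, draw]
  -- iteration 3/3 --
  RT 248: heading 119 -> 231
  FD 1: (-16.655,-32.166) -> (-17.285,-32.944) [heading=231, draw]
]
FD 6: (-17.285,-32.944) -> (-21.06,-37.606) [heading=231, draw]
BK 15: (-21.06,-37.606) -> (-11.621,-25.949) [heading=231, draw]
RT 30: heading 231 -> 201
FD 1: (-11.621,-25.949) -> (-12.554,-26.308) [heading=201, draw]
LT 30: heading 201 -> 231
Final: pos=(-12.554,-26.308), heading=231, 9 segment(s) drawn

Answer: 231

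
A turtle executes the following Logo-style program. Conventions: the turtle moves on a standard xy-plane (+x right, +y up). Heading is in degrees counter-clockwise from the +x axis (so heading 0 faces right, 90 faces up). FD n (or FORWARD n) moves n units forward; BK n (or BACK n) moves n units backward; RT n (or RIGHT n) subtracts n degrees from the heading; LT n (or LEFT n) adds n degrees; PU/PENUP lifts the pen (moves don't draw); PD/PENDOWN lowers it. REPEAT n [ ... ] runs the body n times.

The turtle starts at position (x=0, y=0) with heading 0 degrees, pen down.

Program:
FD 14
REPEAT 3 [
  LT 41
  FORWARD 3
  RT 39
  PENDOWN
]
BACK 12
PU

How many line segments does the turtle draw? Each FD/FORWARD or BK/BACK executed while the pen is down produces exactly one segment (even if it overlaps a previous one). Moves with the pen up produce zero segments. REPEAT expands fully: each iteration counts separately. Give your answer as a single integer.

Answer: 5

Derivation:
Executing turtle program step by step:
Start: pos=(0,0), heading=0, pen down
FD 14: (0,0) -> (14,0) [heading=0, draw]
REPEAT 3 [
  -- iteration 1/3 --
  LT 41: heading 0 -> 41
  FD 3: (14,0) -> (16.264,1.968) [heading=41, draw]
  RT 39: heading 41 -> 2
  PD: pen down
  -- iteration 2/3 --
  LT 41: heading 2 -> 43
  FD 3: (16.264,1.968) -> (18.458,4.014) [heading=43, draw]
  RT 39: heading 43 -> 4
  PD: pen down
  -- iteration 3/3 --
  LT 41: heading 4 -> 45
  FD 3: (18.458,4.014) -> (20.58,6.135) [heading=45, draw]
  RT 39: heading 45 -> 6
  PD: pen down
]
BK 12: (20.58,6.135) -> (8.645,4.881) [heading=6, draw]
PU: pen up
Final: pos=(8.645,4.881), heading=6, 5 segment(s) drawn
Segments drawn: 5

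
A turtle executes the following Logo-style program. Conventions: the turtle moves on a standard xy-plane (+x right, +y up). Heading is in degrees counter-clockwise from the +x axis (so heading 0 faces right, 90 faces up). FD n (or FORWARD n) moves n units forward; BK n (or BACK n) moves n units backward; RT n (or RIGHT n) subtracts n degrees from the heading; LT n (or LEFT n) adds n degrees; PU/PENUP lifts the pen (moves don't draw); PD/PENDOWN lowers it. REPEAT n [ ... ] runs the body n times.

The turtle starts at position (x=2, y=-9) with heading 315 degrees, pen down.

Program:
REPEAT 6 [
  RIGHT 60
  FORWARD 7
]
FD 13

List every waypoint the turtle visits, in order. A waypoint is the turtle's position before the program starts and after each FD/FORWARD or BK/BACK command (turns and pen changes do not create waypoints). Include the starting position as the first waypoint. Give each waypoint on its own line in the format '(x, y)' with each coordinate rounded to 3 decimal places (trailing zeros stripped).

Answer: (2, -9)
(0.188, -15.761)
(-6.573, -17.573)
(-11.523, -12.623)
(-9.711, -5.862)
(-2.95, -4.05)
(2, -9)
(11.192, -18.192)

Derivation:
Executing turtle program step by step:
Start: pos=(2,-9), heading=315, pen down
REPEAT 6 [
  -- iteration 1/6 --
  RT 60: heading 315 -> 255
  FD 7: (2,-9) -> (0.188,-15.761) [heading=255, draw]
  -- iteration 2/6 --
  RT 60: heading 255 -> 195
  FD 7: (0.188,-15.761) -> (-6.573,-17.573) [heading=195, draw]
  -- iteration 3/6 --
  RT 60: heading 195 -> 135
  FD 7: (-6.573,-17.573) -> (-11.523,-12.623) [heading=135, draw]
  -- iteration 4/6 --
  RT 60: heading 135 -> 75
  FD 7: (-11.523,-12.623) -> (-9.711,-5.862) [heading=75, draw]
  -- iteration 5/6 --
  RT 60: heading 75 -> 15
  FD 7: (-9.711,-5.862) -> (-2.95,-4.05) [heading=15, draw]
  -- iteration 6/6 --
  RT 60: heading 15 -> 315
  FD 7: (-2.95,-4.05) -> (2,-9) [heading=315, draw]
]
FD 13: (2,-9) -> (11.192,-18.192) [heading=315, draw]
Final: pos=(11.192,-18.192), heading=315, 7 segment(s) drawn
Waypoints (8 total):
(2, -9)
(0.188, -15.761)
(-6.573, -17.573)
(-11.523, -12.623)
(-9.711, -5.862)
(-2.95, -4.05)
(2, -9)
(11.192, -18.192)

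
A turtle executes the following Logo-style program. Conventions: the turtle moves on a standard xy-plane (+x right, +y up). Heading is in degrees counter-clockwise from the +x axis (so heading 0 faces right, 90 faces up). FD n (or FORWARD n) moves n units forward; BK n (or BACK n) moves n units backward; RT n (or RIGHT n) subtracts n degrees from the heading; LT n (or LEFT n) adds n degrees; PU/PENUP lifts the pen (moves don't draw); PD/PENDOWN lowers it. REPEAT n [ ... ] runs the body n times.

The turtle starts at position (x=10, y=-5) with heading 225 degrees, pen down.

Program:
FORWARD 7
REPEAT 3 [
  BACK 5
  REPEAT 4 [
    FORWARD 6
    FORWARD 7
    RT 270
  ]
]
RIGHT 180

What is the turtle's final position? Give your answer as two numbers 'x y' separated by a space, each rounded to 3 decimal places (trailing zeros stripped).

Answer: 15.657 0.657

Derivation:
Executing turtle program step by step:
Start: pos=(10,-5), heading=225, pen down
FD 7: (10,-5) -> (5.05,-9.95) [heading=225, draw]
REPEAT 3 [
  -- iteration 1/3 --
  BK 5: (5.05,-9.95) -> (8.586,-6.414) [heading=225, draw]
  REPEAT 4 [
    -- iteration 1/4 --
    FD 6: (8.586,-6.414) -> (4.343,-10.657) [heading=225, draw]
    FD 7: (4.343,-10.657) -> (-0.607,-15.607) [heading=225, draw]
    RT 270: heading 225 -> 315
    -- iteration 2/4 --
    FD 6: (-0.607,-15.607) -> (3.636,-19.849) [heading=315, draw]
    FD 7: (3.636,-19.849) -> (8.586,-24.799) [heading=315, draw]
    RT 270: heading 315 -> 45
    -- iteration 3/4 --
    FD 6: (8.586,-24.799) -> (12.828,-20.556) [heading=45, draw]
    FD 7: (12.828,-20.556) -> (17.778,-15.607) [heading=45, draw]
    RT 270: heading 45 -> 135
    -- iteration 4/4 --
    FD 6: (17.778,-15.607) -> (13.536,-11.364) [heading=135, draw]
    FD 7: (13.536,-11.364) -> (8.586,-6.414) [heading=135, draw]
    RT 270: heading 135 -> 225
  ]
  -- iteration 2/3 --
  BK 5: (8.586,-6.414) -> (12.121,-2.879) [heading=225, draw]
  REPEAT 4 [
    -- iteration 1/4 --
    FD 6: (12.121,-2.879) -> (7.879,-7.121) [heading=225, draw]
    FD 7: (7.879,-7.121) -> (2.929,-12.071) [heading=225, draw]
    RT 270: heading 225 -> 315
    -- iteration 2/4 --
    FD 6: (2.929,-12.071) -> (7.172,-16.314) [heading=315, draw]
    FD 7: (7.172,-16.314) -> (12.121,-21.263) [heading=315, draw]
    RT 270: heading 315 -> 45
    -- iteration 3/4 --
    FD 6: (12.121,-21.263) -> (16.364,-17.021) [heading=45, draw]
    FD 7: (16.364,-17.021) -> (21.314,-12.071) [heading=45, draw]
    RT 270: heading 45 -> 135
    -- iteration 4/4 --
    FD 6: (21.314,-12.071) -> (17.071,-7.828) [heading=135, draw]
    FD 7: (17.071,-7.828) -> (12.121,-2.879) [heading=135, draw]
    RT 270: heading 135 -> 225
  ]
  -- iteration 3/3 --
  BK 5: (12.121,-2.879) -> (15.657,0.657) [heading=225, draw]
  REPEAT 4 [
    -- iteration 1/4 --
    FD 6: (15.657,0.657) -> (11.414,-3.586) [heading=225, draw]
    FD 7: (11.414,-3.586) -> (6.464,-8.536) [heading=225, draw]
    RT 270: heading 225 -> 315
    -- iteration 2/4 --
    FD 6: (6.464,-8.536) -> (10.707,-12.778) [heading=315, draw]
    FD 7: (10.707,-12.778) -> (15.657,-17.728) [heading=315, draw]
    RT 270: heading 315 -> 45
    -- iteration 3/4 --
    FD 6: (15.657,-17.728) -> (19.899,-13.485) [heading=45, draw]
    FD 7: (19.899,-13.485) -> (24.849,-8.536) [heading=45, draw]
    RT 270: heading 45 -> 135
    -- iteration 4/4 --
    FD 6: (24.849,-8.536) -> (20.607,-4.293) [heading=135, draw]
    FD 7: (20.607,-4.293) -> (15.657,0.657) [heading=135, draw]
    RT 270: heading 135 -> 225
  ]
]
RT 180: heading 225 -> 45
Final: pos=(15.657,0.657), heading=45, 28 segment(s) drawn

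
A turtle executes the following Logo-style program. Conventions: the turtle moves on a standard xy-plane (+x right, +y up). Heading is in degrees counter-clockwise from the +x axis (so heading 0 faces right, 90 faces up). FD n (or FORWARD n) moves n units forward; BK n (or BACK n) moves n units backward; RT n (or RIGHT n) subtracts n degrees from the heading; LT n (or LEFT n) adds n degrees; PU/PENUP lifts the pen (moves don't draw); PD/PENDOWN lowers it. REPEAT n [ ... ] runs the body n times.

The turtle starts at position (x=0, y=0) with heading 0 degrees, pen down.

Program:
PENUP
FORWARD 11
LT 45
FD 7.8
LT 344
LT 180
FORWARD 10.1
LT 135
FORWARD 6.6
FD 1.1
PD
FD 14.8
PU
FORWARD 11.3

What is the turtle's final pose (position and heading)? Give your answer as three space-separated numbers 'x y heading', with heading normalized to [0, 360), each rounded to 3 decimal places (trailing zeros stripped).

Answer: 40.172 -8.698 344

Derivation:
Executing turtle program step by step:
Start: pos=(0,0), heading=0, pen down
PU: pen up
FD 11: (0,0) -> (11,0) [heading=0, move]
LT 45: heading 0 -> 45
FD 7.8: (11,0) -> (16.515,5.515) [heading=45, move]
LT 344: heading 45 -> 29
LT 180: heading 29 -> 209
FD 10.1: (16.515,5.515) -> (7.682,0.619) [heading=209, move]
LT 135: heading 209 -> 344
FD 6.6: (7.682,0.619) -> (14.026,-1.2) [heading=344, move]
FD 1.1: (14.026,-1.2) -> (15.083,-1.504) [heading=344, move]
PD: pen down
FD 14.8: (15.083,-1.504) -> (29.31,-5.583) [heading=344, draw]
PU: pen up
FD 11.3: (29.31,-5.583) -> (40.172,-8.698) [heading=344, move]
Final: pos=(40.172,-8.698), heading=344, 1 segment(s) drawn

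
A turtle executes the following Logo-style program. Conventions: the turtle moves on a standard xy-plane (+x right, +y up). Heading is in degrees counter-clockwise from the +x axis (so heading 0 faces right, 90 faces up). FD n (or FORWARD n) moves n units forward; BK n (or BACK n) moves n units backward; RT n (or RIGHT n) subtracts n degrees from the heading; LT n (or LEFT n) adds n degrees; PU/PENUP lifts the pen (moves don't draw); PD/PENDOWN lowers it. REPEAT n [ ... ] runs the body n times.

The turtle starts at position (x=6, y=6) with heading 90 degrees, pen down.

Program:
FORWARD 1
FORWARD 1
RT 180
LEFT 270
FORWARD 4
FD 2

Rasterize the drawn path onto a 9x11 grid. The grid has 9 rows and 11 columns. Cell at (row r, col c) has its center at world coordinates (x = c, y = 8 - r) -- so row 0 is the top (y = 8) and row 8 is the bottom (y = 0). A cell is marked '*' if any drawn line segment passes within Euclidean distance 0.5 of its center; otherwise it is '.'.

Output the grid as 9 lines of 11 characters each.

Answer: *******....
......*....
......*....
...........
...........
...........
...........
...........
...........

Derivation:
Segment 0: (6,6) -> (6,7)
Segment 1: (6,7) -> (6,8)
Segment 2: (6,8) -> (2,8)
Segment 3: (2,8) -> (0,8)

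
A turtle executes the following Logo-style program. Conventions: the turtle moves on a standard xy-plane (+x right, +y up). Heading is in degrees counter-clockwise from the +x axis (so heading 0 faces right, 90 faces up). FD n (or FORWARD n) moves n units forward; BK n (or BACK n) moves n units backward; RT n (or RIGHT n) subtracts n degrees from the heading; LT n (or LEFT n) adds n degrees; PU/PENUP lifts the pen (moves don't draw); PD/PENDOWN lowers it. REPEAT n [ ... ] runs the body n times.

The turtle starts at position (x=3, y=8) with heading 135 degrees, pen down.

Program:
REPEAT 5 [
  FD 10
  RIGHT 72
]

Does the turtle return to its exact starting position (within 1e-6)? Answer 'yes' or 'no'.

Executing turtle program step by step:
Start: pos=(3,8), heading=135, pen down
REPEAT 5 [
  -- iteration 1/5 --
  FD 10: (3,8) -> (-4.071,15.071) [heading=135, draw]
  RT 72: heading 135 -> 63
  -- iteration 2/5 --
  FD 10: (-4.071,15.071) -> (0.469,23.981) [heading=63, draw]
  RT 72: heading 63 -> 351
  -- iteration 3/5 --
  FD 10: (0.469,23.981) -> (10.346,22.417) [heading=351, draw]
  RT 72: heading 351 -> 279
  -- iteration 4/5 --
  FD 10: (10.346,22.417) -> (11.91,12.54) [heading=279, draw]
  RT 72: heading 279 -> 207
  -- iteration 5/5 --
  FD 10: (11.91,12.54) -> (3,8) [heading=207, draw]
  RT 72: heading 207 -> 135
]
Final: pos=(3,8), heading=135, 5 segment(s) drawn

Start position: (3, 8)
Final position: (3, 8)
Distance = 0; < 1e-6 -> CLOSED

Answer: yes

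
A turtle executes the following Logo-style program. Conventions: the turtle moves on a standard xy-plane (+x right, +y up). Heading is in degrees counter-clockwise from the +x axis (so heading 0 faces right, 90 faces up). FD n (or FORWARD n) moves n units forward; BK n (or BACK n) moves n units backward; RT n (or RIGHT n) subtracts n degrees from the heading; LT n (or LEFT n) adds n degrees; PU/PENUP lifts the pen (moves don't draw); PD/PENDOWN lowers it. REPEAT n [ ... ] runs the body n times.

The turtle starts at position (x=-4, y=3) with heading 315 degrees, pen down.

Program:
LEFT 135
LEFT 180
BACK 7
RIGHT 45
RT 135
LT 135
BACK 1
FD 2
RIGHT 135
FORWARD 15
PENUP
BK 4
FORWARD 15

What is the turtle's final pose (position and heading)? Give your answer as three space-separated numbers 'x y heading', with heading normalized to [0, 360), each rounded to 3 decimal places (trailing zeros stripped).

Answer: -4.707 35.293 90

Derivation:
Executing turtle program step by step:
Start: pos=(-4,3), heading=315, pen down
LT 135: heading 315 -> 90
LT 180: heading 90 -> 270
BK 7: (-4,3) -> (-4,10) [heading=270, draw]
RT 45: heading 270 -> 225
RT 135: heading 225 -> 90
LT 135: heading 90 -> 225
BK 1: (-4,10) -> (-3.293,10.707) [heading=225, draw]
FD 2: (-3.293,10.707) -> (-4.707,9.293) [heading=225, draw]
RT 135: heading 225 -> 90
FD 15: (-4.707,9.293) -> (-4.707,24.293) [heading=90, draw]
PU: pen up
BK 4: (-4.707,24.293) -> (-4.707,20.293) [heading=90, move]
FD 15: (-4.707,20.293) -> (-4.707,35.293) [heading=90, move]
Final: pos=(-4.707,35.293), heading=90, 4 segment(s) drawn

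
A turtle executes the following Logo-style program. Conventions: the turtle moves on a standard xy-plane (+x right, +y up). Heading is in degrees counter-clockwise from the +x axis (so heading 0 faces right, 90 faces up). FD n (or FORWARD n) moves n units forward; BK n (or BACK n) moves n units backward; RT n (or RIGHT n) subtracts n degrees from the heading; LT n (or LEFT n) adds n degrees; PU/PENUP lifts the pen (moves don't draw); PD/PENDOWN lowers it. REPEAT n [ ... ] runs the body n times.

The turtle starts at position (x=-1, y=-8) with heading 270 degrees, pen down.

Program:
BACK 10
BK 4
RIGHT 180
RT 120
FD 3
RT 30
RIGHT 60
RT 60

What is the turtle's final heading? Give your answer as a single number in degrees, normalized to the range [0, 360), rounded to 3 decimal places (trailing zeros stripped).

Executing turtle program step by step:
Start: pos=(-1,-8), heading=270, pen down
BK 10: (-1,-8) -> (-1,2) [heading=270, draw]
BK 4: (-1,2) -> (-1,6) [heading=270, draw]
RT 180: heading 270 -> 90
RT 120: heading 90 -> 330
FD 3: (-1,6) -> (1.598,4.5) [heading=330, draw]
RT 30: heading 330 -> 300
RT 60: heading 300 -> 240
RT 60: heading 240 -> 180
Final: pos=(1.598,4.5), heading=180, 3 segment(s) drawn

Answer: 180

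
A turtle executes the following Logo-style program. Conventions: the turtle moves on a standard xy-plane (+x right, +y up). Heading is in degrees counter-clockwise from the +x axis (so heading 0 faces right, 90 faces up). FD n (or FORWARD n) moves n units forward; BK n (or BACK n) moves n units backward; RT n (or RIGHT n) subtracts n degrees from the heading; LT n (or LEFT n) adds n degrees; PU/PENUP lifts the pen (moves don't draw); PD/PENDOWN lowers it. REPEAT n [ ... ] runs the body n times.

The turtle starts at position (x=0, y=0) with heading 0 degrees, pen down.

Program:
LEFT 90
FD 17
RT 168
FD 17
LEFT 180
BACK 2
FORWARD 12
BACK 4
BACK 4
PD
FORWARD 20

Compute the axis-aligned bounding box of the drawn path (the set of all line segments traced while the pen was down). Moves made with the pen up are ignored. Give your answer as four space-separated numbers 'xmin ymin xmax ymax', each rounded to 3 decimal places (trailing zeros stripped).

Answer: -1.04 -1.585 3.95 21.891

Derivation:
Executing turtle program step by step:
Start: pos=(0,0), heading=0, pen down
LT 90: heading 0 -> 90
FD 17: (0,0) -> (0,17) [heading=90, draw]
RT 168: heading 90 -> 282
FD 17: (0,17) -> (3.534,0.371) [heading=282, draw]
LT 180: heading 282 -> 102
BK 2: (3.534,0.371) -> (3.95,-1.585) [heading=102, draw]
FD 12: (3.95,-1.585) -> (1.455,10.153) [heading=102, draw]
BK 4: (1.455,10.153) -> (2.287,6.24) [heading=102, draw]
BK 4: (2.287,6.24) -> (3.119,2.328) [heading=102, draw]
PD: pen down
FD 20: (3.119,2.328) -> (-1.04,21.891) [heading=102, draw]
Final: pos=(-1.04,21.891), heading=102, 7 segment(s) drawn

Segment endpoints: x in {-1.04, 0, 0, 1.455, 2.287, 3.119, 3.534, 3.95}, y in {-1.585, 0, 0.371, 2.328, 6.24, 10.153, 17, 21.891}
xmin=-1.04, ymin=-1.585, xmax=3.95, ymax=21.891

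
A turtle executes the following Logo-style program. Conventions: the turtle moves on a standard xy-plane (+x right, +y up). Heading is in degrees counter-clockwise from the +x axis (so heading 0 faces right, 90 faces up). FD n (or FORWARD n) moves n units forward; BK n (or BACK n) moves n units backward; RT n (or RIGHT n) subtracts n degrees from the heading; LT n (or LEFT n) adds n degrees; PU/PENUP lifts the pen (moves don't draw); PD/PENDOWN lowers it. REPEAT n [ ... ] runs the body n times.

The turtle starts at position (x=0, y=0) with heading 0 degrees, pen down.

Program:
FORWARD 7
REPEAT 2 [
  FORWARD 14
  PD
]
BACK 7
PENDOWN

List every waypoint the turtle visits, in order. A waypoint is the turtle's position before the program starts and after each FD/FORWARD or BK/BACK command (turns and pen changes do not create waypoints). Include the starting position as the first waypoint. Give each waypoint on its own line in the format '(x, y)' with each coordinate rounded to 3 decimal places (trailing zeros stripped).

Answer: (0, 0)
(7, 0)
(21, 0)
(35, 0)
(28, 0)

Derivation:
Executing turtle program step by step:
Start: pos=(0,0), heading=0, pen down
FD 7: (0,0) -> (7,0) [heading=0, draw]
REPEAT 2 [
  -- iteration 1/2 --
  FD 14: (7,0) -> (21,0) [heading=0, draw]
  PD: pen down
  -- iteration 2/2 --
  FD 14: (21,0) -> (35,0) [heading=0, draw]
  PD: pen down
]
BK 7: (35,0) -> (28,0) [heading=0, draw]
PD: pen down
Final: pos=(28,0), heading=0, 4 segment(s) drawn
Waypoints (5 total):
(0, 0)
(7, 0)
(21, 0)
(35, 0)
(28, 0)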